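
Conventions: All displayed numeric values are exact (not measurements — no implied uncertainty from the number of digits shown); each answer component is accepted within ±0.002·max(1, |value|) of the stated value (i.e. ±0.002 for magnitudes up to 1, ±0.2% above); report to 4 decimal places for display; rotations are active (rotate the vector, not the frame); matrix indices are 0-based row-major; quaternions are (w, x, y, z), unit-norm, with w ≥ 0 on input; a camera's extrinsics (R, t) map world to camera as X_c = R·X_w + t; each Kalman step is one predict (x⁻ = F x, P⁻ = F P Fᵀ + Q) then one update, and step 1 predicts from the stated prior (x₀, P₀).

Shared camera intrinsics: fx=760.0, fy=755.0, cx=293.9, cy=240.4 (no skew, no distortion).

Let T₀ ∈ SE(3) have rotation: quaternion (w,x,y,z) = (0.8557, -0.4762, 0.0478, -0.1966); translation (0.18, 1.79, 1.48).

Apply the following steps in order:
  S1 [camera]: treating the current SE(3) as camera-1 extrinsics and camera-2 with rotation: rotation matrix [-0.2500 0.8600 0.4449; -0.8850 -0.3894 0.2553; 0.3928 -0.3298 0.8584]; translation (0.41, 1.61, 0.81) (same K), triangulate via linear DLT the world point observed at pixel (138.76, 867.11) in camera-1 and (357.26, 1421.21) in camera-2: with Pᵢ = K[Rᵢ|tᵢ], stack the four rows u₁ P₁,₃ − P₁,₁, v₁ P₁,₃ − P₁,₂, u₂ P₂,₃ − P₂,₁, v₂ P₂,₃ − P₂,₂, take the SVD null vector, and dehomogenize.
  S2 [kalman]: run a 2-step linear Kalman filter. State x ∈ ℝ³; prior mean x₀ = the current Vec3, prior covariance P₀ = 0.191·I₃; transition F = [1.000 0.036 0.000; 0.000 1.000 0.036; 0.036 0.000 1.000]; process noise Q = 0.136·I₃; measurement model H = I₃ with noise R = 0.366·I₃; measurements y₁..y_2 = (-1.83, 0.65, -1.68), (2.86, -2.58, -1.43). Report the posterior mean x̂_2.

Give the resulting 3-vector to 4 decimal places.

after S1 (triangulate): (-0.9337, -1.2944, 1.4526)
after S2 (kf_track): (0.5262, -1.3631, -0.6890)

result = (0.5262, -1.3631, -0.6890)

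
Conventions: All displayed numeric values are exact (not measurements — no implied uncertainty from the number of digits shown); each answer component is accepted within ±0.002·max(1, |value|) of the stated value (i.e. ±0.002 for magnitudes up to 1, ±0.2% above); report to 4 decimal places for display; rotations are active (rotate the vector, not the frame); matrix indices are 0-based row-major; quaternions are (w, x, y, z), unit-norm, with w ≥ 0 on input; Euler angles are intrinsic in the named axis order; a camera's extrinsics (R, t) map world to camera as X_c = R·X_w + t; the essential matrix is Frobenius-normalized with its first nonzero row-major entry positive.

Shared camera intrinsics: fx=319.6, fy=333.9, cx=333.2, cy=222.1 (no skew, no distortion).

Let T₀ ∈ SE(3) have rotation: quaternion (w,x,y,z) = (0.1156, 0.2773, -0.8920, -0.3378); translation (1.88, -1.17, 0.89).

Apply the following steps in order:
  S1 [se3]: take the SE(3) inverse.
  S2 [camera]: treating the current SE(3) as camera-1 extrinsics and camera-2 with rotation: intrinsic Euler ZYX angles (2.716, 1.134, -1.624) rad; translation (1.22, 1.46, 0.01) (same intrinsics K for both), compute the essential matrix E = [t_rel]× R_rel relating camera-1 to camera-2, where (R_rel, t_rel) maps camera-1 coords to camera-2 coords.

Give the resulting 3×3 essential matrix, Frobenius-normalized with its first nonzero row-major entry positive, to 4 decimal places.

matrix = [0.4801 -0.3386 0.2638; 0.3636 -0.1600 -0.3393; 0.0763 0.0523 -0.5512]

after S1 (invert_se3): R=[-0.8195 -0.5728 0.0189; -0.4166 0.6180 0.6667; -0.3936 0.5385 -0.7451], t=(0.8537, 0.9129, 2.0331)
after S2 (essential): [0.4801 -0.3386 0.2638; 0.3636 -0.1600 -0.3393; 0.0763 0.0523 -0.5512]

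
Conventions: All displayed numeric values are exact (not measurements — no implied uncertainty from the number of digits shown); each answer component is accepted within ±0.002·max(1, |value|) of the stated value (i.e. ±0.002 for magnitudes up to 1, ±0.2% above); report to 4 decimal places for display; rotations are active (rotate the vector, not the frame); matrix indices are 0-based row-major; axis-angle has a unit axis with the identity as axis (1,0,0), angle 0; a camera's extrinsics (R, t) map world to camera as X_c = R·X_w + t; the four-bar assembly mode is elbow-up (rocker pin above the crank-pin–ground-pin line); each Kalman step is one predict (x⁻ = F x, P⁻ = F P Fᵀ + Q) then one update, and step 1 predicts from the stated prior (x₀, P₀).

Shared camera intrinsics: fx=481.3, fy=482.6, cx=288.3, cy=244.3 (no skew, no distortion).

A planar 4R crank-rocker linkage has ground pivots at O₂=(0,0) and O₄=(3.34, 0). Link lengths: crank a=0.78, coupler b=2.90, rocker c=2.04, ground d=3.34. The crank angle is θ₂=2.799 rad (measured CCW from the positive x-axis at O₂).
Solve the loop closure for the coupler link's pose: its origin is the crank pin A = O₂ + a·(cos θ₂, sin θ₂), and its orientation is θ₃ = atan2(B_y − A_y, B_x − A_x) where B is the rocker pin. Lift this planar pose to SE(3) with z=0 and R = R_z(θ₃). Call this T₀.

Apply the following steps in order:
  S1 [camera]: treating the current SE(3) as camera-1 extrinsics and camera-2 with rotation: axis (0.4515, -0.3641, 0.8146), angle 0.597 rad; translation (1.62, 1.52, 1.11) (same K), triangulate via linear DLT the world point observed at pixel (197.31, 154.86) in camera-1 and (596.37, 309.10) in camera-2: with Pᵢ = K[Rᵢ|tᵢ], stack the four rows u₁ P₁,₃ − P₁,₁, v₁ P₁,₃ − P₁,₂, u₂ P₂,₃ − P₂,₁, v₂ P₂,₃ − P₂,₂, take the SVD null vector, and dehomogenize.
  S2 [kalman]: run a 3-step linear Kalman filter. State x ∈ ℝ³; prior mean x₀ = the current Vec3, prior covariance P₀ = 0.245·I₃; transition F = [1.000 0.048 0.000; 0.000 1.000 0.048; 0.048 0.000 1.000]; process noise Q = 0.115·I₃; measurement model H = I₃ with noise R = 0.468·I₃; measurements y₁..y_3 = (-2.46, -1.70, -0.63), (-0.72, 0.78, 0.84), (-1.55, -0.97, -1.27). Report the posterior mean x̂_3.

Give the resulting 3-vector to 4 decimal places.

result = (-1.2185, -0.5875, -0.0625)

source (fourbar_fk): coupler pose = R=[0.9116 -0.4110 0.0000; 0.4110 0.9116 0.0000; 0.0000 0.0000 1.0000], t=(-0.7347, 0.2620, 0.0000)
after S1 (triangulate): (0.0904, -0.7140, 1.8978)
after S2 (kf_track): (-1.2185, -0.5875, -0.0625)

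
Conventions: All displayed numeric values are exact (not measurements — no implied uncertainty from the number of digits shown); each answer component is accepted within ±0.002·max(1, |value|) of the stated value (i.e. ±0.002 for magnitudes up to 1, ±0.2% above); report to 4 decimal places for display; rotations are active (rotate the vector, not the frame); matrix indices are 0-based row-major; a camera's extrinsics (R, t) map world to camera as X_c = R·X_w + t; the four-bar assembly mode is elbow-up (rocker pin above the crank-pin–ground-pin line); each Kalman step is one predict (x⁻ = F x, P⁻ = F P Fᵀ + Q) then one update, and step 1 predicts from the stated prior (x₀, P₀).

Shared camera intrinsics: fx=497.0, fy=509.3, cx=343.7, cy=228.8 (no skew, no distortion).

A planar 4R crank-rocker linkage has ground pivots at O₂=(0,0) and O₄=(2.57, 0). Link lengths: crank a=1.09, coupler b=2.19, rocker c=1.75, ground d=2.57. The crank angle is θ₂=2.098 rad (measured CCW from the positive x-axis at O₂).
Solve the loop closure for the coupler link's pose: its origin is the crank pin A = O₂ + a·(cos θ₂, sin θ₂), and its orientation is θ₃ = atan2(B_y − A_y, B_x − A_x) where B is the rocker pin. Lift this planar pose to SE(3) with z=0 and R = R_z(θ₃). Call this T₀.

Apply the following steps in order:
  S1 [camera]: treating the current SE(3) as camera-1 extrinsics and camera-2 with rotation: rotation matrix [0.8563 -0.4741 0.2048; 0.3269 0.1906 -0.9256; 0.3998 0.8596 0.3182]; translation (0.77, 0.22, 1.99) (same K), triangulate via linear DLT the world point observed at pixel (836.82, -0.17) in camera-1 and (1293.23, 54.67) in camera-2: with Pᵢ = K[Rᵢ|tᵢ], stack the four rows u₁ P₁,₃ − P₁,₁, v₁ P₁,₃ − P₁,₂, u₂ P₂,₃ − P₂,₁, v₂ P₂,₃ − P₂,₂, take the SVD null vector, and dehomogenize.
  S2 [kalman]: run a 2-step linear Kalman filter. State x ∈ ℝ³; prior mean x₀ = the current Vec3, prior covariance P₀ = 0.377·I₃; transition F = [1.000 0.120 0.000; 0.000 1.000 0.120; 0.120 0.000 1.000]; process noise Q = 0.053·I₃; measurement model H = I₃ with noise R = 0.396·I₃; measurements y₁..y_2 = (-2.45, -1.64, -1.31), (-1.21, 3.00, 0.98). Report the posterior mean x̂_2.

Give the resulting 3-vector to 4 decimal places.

source (fourbar_fk): coupler pose = R=[0.9733 -0.2297 0.0000; 0.2297 0.9733 0.0000; 0.0000 0.0000 1.0000], t=(-0.5484, 0.9420, 0.0000)
after S1 (triangulate): (0.9497, -1.5308, 0.7333)
after S2 (kf_track): (-0.9936, 0.1978, 0.2469)

result = (-0.9936, 0.1978, 0.2469)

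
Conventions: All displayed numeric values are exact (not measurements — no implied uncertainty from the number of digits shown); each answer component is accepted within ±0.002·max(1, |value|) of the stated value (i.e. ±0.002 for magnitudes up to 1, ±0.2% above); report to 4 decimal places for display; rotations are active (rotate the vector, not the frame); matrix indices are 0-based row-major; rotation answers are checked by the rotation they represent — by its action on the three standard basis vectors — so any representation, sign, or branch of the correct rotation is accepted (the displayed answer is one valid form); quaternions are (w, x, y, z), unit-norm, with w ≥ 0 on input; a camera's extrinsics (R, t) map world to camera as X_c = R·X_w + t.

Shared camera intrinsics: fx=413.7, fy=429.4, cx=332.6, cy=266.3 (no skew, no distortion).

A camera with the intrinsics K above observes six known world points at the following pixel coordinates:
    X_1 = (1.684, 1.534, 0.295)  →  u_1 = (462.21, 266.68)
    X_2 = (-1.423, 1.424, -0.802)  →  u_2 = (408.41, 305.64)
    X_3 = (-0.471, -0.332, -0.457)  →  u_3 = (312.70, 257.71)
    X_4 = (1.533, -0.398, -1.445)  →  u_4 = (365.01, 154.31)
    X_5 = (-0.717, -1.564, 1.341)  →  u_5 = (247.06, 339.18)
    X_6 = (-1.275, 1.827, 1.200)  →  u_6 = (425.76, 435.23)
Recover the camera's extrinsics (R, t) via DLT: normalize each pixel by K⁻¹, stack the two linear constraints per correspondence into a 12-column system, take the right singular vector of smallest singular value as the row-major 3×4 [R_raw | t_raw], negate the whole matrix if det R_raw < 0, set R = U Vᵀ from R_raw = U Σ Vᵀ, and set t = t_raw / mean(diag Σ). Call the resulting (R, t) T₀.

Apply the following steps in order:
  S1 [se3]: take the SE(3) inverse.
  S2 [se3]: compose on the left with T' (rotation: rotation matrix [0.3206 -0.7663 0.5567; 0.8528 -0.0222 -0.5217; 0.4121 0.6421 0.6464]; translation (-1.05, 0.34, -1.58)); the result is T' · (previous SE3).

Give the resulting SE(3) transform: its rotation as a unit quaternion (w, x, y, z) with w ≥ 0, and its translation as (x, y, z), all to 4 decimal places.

rotation (quat) = (0.0650, 0.4746, 0.2791, 0.8322), translation = (-6.4288, -2.2883, -4.4182)

source (pnp_recover): camera pose = R=[0.4554 0.8903 -0.0086; -0.4457 0.2363 0.8635; 0.7707 -0.3894 0.5043], t=(0.2101, 0.1400, 6.6205)
after S1 (invert_se3): R=[0.4554 -0.4457 0.7707; 0.8903 0.2363 -0.3894; -0.0086 0.8635 0.5043], t=(-5.1359, 2.3578, -3.4581)
after S2 (compose_se3): R=[-0.5410 0.1568 0.8263; 0.3731 -0.8358 0.4028; 0.7538 0.5262 0.3937], t=(-6.4288, -2.2883, -4.4182)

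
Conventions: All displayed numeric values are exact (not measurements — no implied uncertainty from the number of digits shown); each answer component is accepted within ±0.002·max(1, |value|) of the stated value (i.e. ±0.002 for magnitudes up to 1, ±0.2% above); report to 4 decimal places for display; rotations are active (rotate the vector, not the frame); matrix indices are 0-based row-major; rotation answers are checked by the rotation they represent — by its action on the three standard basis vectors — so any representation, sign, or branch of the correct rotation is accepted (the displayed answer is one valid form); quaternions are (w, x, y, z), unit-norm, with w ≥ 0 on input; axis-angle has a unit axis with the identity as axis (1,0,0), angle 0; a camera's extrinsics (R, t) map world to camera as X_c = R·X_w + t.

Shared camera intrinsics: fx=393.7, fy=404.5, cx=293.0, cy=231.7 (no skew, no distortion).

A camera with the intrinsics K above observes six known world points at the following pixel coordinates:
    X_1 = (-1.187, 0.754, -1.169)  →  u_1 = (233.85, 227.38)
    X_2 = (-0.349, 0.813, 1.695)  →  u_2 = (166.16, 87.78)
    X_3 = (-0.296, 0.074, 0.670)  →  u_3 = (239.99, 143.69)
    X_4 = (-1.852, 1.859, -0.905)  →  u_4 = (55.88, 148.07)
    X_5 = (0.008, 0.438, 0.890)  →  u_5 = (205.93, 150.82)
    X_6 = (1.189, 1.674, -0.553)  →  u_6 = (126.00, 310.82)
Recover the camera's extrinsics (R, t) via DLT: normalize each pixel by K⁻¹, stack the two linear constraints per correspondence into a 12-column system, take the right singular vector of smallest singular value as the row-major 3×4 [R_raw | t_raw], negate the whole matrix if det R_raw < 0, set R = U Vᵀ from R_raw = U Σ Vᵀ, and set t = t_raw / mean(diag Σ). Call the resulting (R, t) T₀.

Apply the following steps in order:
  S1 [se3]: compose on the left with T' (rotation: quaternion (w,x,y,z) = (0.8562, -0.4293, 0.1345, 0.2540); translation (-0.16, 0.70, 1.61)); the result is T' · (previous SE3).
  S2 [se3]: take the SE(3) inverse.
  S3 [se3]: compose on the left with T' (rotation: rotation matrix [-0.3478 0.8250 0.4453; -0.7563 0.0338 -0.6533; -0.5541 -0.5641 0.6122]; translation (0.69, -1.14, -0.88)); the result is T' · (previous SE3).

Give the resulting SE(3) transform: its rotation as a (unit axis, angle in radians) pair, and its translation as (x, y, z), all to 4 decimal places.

source (pnp_recover): camera pose = R=[-0.2453 -0.9122 -0.3283; 0.5779 0.1343 -0.8050; 0.7784 -0.3872 0.4942], t=(-0.4600, -0.3900, 4.9399)
after S1 (compose_se3): R=[-0.5134 -0.8401 0.1751; 0.8373 -0.5351 -0.1122; 0.1880 0.0890 0.9781], t=(-0.2689, 4.3262, 5.0166)
after S2 (invert_se3): R=[-0.5134 0.8373 0.1880; -0.8401 -0.5351 0.0890; 0.1751 -0.1122 0.9781], t=(-4.7034, 1.6423, -4.3744)
after S3 (compose_se3): R=[-0.4366 -0.7827 0.4437; 0.2455 -0.5781 -0.7782; 0.8655 -0.2308 0.4445], t=(1.7328, 5.3307, -1.8784)

rotation (axis_angle) = ((0.4418, -0.3405, 0.8299), 2.4736), translation = (1.7328, 5.3307, -1.8784)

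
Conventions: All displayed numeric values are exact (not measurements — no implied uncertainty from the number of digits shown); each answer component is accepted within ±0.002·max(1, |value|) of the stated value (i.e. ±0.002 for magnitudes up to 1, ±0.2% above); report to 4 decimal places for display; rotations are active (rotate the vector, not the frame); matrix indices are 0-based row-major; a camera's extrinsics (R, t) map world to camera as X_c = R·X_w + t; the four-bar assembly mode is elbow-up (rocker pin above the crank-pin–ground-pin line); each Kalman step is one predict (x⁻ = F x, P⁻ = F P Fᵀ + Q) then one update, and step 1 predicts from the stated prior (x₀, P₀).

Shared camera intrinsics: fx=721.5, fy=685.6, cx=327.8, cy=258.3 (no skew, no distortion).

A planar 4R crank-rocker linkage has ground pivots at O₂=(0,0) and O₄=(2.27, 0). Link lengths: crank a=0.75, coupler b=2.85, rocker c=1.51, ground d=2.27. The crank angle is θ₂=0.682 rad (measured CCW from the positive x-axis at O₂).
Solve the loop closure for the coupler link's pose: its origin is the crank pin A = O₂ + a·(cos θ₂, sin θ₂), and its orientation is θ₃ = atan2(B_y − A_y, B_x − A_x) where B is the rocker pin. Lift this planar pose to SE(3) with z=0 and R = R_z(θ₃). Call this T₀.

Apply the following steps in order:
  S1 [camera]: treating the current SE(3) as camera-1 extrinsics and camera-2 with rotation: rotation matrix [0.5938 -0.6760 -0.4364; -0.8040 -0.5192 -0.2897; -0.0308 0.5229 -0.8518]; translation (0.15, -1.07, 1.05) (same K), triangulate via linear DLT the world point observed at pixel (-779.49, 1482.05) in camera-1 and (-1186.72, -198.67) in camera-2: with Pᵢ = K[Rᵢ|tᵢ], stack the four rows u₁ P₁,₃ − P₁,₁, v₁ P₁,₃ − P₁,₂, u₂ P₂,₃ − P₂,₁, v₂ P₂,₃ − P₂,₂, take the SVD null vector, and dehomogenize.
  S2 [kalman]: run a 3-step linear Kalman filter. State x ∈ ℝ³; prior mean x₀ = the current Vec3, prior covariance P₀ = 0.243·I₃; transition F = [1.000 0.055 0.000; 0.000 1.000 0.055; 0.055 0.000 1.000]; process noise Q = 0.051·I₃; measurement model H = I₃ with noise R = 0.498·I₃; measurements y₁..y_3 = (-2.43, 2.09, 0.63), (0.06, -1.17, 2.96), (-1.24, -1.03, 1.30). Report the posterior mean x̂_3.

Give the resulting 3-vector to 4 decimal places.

source (fourbar_fk): coupler pose = R=[0.9810 -0.1941 0.0000; 0.1941 0.9810 0.0000; 0.0000 0.0000 1.0000], t=(0.5822, 0.4728, 0.0000)
after S1 (triangulate): (-1.7524, 1.5749, 0.9399)
after S2 (kf_track): (-1.2392, 0.3932, 1.2762)

result = (-1.2392, 0.3932, 1.2762)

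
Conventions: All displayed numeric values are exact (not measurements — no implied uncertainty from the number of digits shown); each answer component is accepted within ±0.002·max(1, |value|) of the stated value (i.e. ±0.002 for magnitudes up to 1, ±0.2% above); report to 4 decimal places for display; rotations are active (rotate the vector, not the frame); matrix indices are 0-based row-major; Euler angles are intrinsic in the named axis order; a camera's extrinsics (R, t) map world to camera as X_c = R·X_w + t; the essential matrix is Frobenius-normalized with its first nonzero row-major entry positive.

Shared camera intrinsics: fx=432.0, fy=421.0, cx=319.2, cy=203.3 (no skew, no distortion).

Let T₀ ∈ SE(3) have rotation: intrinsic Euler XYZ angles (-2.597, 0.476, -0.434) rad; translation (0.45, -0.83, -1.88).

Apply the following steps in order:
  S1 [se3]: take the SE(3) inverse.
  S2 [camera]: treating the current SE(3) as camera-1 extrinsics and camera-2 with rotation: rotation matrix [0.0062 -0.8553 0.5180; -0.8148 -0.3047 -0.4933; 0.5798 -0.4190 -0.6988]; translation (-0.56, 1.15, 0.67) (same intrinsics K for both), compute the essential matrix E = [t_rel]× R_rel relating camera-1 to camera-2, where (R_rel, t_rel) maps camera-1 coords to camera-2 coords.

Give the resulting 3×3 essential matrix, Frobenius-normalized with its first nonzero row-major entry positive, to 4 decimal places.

after S1 (invert_se3): R=[0.8064 0.1443 0.5735; 0.3738 -0.8759 -0.3052; 0.4582 0.4605 -0.7603], t=(0.8350, -1.4690, -1.2533)
after S2 (essential): [0.5403 0.2682 0.3258; 0.0987 0.4622 -0.3244; 0.0964 -0.2652 0.3489]

matrix = [0.5403 0.2682 0.3258; 0.0987 0.4622 -0.3244; 0.0964 -0.2652 0.3489]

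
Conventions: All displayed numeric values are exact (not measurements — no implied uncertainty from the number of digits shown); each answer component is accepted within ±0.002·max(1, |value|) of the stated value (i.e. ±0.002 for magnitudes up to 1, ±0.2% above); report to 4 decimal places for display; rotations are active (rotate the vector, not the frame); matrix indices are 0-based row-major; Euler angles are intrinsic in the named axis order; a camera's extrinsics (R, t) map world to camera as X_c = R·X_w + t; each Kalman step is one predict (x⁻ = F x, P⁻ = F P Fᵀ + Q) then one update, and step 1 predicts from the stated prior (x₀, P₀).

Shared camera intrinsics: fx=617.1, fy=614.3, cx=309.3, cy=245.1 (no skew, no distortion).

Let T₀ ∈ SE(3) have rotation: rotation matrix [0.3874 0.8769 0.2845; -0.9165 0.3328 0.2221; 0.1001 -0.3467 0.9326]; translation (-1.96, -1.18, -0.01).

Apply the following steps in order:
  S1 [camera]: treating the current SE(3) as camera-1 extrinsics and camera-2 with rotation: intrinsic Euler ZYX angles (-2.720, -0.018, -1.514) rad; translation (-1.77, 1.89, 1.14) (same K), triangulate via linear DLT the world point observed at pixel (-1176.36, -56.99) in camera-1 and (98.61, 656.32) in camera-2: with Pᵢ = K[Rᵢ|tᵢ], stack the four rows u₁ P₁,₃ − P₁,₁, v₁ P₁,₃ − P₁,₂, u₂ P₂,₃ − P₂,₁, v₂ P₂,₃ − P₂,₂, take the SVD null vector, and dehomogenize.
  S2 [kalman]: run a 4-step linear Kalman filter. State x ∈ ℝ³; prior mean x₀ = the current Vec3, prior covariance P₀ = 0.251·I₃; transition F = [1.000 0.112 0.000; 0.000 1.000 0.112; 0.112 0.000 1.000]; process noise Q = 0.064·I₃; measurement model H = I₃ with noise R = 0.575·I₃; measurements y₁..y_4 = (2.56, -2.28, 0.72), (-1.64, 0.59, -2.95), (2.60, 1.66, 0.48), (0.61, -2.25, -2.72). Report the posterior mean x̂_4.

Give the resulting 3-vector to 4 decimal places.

after S1 (triangulate): (-0.7499, -0.8355, 0.9845)
after S2 (kf_track): (0.3855, -0.6825, -0.7984)

result = (0.3855, -0.6825, -0.7984)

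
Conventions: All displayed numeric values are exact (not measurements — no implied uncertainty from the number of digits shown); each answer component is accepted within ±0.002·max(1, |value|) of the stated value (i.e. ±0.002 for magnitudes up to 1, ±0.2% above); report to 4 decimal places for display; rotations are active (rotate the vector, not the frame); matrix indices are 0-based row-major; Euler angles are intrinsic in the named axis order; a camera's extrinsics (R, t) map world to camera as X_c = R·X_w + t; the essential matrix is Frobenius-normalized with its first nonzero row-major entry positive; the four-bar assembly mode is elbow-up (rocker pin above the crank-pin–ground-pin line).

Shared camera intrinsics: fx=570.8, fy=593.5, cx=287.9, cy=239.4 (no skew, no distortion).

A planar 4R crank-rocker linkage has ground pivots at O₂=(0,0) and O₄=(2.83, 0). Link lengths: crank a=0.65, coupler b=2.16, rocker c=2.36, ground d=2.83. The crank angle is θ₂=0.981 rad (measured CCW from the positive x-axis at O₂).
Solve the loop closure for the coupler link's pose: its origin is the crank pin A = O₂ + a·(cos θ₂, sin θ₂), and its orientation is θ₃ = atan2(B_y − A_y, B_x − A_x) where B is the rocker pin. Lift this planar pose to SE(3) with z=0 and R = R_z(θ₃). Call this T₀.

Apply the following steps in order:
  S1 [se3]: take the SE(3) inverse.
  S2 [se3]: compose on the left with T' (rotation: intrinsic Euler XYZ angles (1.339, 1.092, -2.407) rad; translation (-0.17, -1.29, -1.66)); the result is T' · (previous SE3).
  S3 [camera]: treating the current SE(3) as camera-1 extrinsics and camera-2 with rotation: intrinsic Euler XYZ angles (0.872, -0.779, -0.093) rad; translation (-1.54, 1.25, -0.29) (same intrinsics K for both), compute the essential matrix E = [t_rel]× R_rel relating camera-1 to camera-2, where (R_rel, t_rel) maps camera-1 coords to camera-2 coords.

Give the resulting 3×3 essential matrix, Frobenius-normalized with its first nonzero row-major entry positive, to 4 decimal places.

source (fourbar_fk): coupler pose = R=[0.6754 -0.7375 0.0000; 0.7375 0.6754 0.0000; 0.0000 0.0000 1.0000], t=(0.3615, 0.5402, 0.0000)
after S1 (invert_se3): R=[0.6754 0.7375 0.0000; -0.7375 0.6754 -0.0000; 0.0000 0.0000 1.0000], t=(-0.6425, -0.0982, 0.0000)
after S2 (compose_se3): R=[-0.4586 -0.0436 0.8876; -0.8382 -0.3104 -0.4484; 0.2950 -0.9496 0.1058], t=(0.0194, -0.8193, -1.2537)
after S3 (essential): [0.0729 -0.1106 0.5043; -0.5506 0.2254 0.3228; -0.3074 0.2063 -0.3646]

matrix = [0.0729 -0.1106 0.5043; -0.5506 0.2254 0.3228; -0.3074 0.2063 -0.3646]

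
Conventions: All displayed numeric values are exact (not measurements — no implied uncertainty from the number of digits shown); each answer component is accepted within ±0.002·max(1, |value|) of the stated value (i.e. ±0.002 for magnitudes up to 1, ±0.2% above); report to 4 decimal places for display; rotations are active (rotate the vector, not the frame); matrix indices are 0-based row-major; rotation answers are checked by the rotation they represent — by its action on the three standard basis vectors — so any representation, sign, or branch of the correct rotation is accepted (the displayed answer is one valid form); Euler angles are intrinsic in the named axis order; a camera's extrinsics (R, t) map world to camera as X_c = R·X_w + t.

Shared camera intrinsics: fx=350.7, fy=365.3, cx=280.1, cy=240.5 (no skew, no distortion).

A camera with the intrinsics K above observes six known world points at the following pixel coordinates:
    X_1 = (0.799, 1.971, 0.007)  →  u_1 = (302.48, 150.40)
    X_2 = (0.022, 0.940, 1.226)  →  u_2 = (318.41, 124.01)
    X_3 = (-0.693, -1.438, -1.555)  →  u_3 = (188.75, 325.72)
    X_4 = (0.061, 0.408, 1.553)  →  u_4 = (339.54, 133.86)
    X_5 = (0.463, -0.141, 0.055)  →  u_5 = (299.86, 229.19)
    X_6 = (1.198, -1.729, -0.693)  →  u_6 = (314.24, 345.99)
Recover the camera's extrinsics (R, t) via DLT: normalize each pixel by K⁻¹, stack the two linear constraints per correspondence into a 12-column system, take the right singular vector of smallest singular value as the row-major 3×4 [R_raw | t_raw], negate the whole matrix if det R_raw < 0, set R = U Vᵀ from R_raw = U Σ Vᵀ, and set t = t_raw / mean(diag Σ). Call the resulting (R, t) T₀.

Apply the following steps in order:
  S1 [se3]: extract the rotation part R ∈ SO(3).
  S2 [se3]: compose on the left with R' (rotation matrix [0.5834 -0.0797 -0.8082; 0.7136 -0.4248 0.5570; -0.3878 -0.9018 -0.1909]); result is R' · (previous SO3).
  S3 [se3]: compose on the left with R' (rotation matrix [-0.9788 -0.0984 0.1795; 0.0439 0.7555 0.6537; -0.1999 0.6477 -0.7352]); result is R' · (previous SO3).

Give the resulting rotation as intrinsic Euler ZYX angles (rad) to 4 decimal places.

source (pnp_recover): camera pose = R=[0.8091 -0.0525 0.5853; 0.2946 -0.8256 -0.4812; 0.5085 0.5618 -0.6525], t=(-0.0800, -0.4100, 5.8108)
after S1 (rot_of_se3): [0.8091 -0.0525 0.5853; 0.2946 -0.8256 -0.4812; 0.5085 0.5618 -0.6525]
after S2 (compose_so3): [0.0375 -0.4189 0.9073; 0.7355 0.6262 0.2587; -0.6765 0.6576 0.3316]
after S3 (compose_so3): [-0.2305 0.4664 -0.8540; 0.1152 0.8845 0.4520; 0.9662 0.0058 -0.2576]

rotation (euler_zyx) = (2.6783, -1.3102, 3.1189)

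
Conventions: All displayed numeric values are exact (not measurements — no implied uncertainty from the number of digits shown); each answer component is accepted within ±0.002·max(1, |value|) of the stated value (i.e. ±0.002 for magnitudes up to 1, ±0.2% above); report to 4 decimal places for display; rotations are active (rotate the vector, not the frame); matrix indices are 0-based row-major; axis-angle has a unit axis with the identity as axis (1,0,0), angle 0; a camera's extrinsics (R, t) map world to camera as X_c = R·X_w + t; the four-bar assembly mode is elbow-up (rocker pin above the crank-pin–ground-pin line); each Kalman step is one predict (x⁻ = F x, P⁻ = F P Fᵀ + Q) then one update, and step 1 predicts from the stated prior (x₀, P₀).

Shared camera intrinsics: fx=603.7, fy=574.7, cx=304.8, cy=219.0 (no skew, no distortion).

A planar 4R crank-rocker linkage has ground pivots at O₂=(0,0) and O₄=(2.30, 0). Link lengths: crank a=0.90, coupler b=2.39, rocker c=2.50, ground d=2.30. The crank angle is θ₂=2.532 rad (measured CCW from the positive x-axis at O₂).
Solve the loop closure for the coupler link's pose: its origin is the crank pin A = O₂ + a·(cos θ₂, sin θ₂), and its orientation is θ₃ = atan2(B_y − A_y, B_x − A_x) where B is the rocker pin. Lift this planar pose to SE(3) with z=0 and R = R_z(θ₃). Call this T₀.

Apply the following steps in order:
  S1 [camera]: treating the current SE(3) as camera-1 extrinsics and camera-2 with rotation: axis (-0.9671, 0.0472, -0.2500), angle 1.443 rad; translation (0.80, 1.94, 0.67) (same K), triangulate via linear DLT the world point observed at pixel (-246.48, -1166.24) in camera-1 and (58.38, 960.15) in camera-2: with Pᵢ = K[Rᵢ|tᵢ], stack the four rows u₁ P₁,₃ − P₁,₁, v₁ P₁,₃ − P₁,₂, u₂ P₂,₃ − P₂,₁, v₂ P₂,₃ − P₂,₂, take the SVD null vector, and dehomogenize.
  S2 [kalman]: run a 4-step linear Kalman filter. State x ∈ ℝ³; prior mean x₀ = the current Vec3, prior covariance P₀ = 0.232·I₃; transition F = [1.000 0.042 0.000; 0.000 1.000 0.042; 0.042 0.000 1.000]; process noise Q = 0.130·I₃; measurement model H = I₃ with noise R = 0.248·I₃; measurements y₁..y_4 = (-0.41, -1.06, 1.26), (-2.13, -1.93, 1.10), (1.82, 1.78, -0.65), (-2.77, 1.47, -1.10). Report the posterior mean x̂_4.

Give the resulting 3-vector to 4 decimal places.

source (fourbar_fk): coupler pose = R=[0.7323 -0.6810 0.0000; 0.6810 0.7323 0.0000; 0.0000 0.0000 1.0000], t=(-0.7379, 0.5153, 0.0000)
after S1 (triangulate): (-1.6582, -1.7942, 0.7998)
after S2 (kf_track): (-1.3421, 0.7979, -0.4741)

result = (-1.3421, 0.7979, -0.4741)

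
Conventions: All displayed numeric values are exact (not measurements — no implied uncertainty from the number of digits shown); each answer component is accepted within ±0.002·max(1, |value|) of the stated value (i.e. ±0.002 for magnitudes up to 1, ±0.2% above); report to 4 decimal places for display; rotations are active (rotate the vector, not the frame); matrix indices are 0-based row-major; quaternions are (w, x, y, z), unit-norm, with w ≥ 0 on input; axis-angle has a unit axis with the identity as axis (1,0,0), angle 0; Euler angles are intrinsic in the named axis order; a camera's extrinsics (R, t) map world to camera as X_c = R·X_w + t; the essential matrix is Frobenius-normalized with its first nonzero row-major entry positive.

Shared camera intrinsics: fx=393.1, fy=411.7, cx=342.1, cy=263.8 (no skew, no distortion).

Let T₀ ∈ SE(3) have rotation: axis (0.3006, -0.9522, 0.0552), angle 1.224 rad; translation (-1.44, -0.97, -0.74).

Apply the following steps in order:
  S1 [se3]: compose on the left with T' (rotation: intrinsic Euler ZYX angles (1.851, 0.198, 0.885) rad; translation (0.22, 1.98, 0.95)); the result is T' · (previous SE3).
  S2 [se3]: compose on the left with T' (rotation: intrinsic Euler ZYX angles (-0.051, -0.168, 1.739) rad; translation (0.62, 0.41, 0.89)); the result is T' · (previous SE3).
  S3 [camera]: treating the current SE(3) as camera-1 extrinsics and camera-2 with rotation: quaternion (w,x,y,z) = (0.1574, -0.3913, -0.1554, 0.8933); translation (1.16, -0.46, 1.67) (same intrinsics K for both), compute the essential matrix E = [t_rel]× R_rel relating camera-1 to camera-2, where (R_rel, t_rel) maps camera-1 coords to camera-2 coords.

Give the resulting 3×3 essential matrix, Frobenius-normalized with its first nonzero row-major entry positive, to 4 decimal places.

matrix = [0.3017 0.4988 -0.0001; 0.4820 0.0450 -0.2995; 0.2012 -0.4465 -0.3103]

after S1 (compose_se3): R=[0.6238 -0.3694 0.6888; 0.6829 -0.1712 -0.7102; 0.3803 0.9134 0.1454], t=(0.7168, 0.4042, 0.0378)
after S2 (compose_se3): R=[0.4875 -0.3544 0.7980; -0.5147 -0.8549 -0.0652; 0.7053 -0.3790 -0.5991], t=(1.2549, 0.2726, 1.3965)
after S3 (essential): [0.3017 0.4988 -0.0001; 0.4820 0.0450 -0.2995; 0.2012 -0.4465 -0.3103]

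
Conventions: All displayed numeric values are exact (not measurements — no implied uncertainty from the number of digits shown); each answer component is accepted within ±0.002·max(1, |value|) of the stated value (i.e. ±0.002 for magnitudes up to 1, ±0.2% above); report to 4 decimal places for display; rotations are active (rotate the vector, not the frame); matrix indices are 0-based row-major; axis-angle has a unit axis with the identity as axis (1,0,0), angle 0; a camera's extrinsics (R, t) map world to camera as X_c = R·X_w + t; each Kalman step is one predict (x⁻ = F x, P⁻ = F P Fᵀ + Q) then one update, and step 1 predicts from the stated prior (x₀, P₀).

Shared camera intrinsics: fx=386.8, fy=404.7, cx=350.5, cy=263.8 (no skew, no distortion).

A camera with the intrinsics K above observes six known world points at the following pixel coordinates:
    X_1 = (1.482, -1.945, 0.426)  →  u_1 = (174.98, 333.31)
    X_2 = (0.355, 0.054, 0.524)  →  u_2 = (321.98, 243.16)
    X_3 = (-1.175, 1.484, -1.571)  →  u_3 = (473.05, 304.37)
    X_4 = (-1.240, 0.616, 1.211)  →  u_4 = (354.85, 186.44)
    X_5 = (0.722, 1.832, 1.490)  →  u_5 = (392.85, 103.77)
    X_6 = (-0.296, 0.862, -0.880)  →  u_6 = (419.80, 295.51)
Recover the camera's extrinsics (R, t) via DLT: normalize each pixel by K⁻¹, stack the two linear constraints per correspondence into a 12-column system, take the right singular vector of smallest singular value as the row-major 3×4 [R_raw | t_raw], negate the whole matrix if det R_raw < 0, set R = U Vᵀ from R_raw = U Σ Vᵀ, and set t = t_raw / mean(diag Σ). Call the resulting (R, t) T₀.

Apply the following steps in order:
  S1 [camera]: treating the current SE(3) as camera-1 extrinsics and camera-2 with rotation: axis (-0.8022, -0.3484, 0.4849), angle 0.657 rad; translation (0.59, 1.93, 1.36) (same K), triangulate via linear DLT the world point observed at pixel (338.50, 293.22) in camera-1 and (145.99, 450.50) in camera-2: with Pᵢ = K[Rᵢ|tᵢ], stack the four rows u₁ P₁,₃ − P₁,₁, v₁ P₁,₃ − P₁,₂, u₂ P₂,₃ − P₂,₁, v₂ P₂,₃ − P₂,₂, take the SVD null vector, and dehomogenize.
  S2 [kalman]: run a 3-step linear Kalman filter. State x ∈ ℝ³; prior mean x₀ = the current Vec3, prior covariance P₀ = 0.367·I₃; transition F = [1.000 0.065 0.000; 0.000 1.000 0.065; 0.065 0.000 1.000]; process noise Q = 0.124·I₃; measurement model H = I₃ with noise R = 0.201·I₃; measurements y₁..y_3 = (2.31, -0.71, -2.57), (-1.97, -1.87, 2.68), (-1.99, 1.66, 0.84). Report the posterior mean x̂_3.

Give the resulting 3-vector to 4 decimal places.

source (pnp_recover): camera pose = R=[-0.2238 0.8449 -0.4858; 0.1240 -0.4697 -0.8741; -0.9667 -0.2559 0.0003], t=(-0.1300, 0.1499, 6.0287)
after S1 (triangulate): (-1.6569, -0.7509, -0.3107)
after S2 (kf_track): (-1.3773, 0.2677, 0.7747)

result = (-1.3773, 0.2677, 0.7747)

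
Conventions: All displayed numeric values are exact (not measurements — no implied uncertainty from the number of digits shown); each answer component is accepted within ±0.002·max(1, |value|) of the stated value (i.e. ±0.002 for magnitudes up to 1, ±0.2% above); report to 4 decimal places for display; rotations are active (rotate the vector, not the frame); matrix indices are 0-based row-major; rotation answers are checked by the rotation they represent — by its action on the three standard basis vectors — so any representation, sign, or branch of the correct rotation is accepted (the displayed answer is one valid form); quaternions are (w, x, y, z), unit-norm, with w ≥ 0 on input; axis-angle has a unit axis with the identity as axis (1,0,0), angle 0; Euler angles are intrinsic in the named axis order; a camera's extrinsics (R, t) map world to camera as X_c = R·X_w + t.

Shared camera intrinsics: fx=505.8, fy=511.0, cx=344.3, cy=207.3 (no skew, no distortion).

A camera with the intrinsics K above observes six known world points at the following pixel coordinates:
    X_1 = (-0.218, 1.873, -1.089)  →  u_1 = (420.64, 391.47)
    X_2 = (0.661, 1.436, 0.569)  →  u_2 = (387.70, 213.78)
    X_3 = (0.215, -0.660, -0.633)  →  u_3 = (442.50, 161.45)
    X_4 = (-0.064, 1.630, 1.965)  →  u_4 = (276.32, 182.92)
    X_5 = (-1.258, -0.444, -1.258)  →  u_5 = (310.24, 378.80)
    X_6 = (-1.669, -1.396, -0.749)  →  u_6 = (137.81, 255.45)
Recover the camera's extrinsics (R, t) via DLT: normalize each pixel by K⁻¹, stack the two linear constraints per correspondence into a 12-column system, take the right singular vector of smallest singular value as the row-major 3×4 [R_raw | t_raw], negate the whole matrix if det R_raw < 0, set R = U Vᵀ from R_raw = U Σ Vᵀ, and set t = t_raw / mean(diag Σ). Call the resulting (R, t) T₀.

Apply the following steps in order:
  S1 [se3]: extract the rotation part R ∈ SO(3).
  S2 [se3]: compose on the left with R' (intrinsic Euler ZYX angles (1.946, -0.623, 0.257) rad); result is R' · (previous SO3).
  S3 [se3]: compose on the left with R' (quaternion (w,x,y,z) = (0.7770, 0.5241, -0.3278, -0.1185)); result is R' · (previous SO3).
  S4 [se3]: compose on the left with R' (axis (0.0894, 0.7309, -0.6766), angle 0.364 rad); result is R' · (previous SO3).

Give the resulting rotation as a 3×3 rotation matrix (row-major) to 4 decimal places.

source (pnp_recover): camera pose = R=[0.8212 0.0742 -0.5658; -0.4778 0.6315 -0.6106; 0.3121 0.7718 0.5540], t=(0.1700, -0.1700, 4.1703)
after S1 (rot_of_se3): [0.8212 0.0742 -0.5658; -0.4778 0.6315 -0.6106; 0.3121 0.7718 0.5540]
after S2 (compose_so3): [0.2979 -0.2139 0.9303; 0.7210 -0.5883 -0.3662; 0.6256 0.7798 -0.0210]
after S3 (compose_so3): [-0.2859 -0.5623 0.7759; -0.3136 -0.7102 -0.6302; 0.9055 -0.4235 0.0267]
after S4 (compose_so3): [-0.1121 -0.8084 0.5778; -0.2946 -0.5283 -0.7963; 0.9490 -0.2595 -0.1789]

rotation (matrix) = ((-0.1121, -0.8084, 0.5778), (-0.2946, -0.5283, -0.7963), (0.9490, -0.2595, -0.1789))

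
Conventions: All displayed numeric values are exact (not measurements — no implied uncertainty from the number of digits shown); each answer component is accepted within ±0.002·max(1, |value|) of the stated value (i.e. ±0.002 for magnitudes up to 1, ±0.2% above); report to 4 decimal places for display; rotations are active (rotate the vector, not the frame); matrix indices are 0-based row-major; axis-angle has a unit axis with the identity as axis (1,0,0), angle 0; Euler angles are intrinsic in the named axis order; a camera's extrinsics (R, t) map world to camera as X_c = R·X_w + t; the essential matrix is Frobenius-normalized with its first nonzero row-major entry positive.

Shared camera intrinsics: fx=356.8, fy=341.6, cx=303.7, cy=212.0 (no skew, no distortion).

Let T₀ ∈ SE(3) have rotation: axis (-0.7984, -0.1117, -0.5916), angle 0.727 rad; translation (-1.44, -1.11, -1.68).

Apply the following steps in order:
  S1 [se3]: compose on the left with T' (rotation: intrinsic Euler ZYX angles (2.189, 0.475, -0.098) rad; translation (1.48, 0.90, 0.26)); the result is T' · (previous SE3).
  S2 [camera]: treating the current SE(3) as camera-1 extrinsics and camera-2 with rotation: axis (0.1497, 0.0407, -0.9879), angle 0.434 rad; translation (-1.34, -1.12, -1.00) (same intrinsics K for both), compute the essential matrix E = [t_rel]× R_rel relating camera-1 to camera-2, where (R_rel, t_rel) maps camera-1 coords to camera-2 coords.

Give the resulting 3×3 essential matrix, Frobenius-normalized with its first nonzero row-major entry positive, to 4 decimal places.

matrix = [0.2586 0.4740 0.4515; -0.2886 0.5168 -0.3841; -0.0061 -0.0793 -0.0184]

after S1 (compose_se3): R=[-0.2437 -0.6268 -0.7401; 0.9464 -0.3203 -0.0404; -0.2118 -0.7103 0.6713], t=(3.6707, 0.0093, -0.4717)
after S2 (essential): [0.2586 0.4740 0.4515; -0.2886 0.5168 -0.3841; -0.0061 -0.0793 -0.0184]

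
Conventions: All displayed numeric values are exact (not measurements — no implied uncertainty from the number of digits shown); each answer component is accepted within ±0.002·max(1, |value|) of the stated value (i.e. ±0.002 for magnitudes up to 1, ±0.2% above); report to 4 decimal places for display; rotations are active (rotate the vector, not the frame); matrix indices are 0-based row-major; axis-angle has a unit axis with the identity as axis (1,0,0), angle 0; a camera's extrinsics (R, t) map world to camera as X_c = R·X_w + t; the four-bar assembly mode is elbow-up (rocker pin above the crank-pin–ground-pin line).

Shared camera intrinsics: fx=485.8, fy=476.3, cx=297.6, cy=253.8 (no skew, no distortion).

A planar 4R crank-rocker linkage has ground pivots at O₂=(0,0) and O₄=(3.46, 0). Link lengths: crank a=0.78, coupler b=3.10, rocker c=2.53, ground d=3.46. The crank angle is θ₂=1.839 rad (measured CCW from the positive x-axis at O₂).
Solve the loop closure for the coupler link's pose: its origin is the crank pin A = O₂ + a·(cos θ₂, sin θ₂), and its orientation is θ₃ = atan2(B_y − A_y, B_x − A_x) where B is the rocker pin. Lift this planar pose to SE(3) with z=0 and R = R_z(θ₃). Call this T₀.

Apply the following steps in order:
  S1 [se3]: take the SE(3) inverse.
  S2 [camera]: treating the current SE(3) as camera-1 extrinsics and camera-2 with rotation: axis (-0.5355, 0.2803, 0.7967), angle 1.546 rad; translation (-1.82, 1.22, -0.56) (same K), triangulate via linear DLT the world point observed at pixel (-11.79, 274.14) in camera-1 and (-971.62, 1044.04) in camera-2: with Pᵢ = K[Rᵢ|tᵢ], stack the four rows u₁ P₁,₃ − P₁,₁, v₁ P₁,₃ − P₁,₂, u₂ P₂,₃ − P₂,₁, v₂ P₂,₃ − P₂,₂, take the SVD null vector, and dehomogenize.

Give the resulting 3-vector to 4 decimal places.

source (fourbar_fk): coupler pose = R=[0.8616 -0.5076 0.0000; 0.5076 0.8616 0.0000; 0.0000 0.0000 1.0000], t=(-0.2067, 0.7521, 0.0000)
after S1 (invert_se3): R=[0.8616 0.5076 0.0000; -0.5076 0.8616 0.0000; 0.0000 0.0000 1.0000], t=(-0.2037, -0.7529, 0.0000)
after S2 (triangulate): (-1.0479, 0.3296, 1.4748)

result = (-1.0479, 0.3296, 1.4748)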